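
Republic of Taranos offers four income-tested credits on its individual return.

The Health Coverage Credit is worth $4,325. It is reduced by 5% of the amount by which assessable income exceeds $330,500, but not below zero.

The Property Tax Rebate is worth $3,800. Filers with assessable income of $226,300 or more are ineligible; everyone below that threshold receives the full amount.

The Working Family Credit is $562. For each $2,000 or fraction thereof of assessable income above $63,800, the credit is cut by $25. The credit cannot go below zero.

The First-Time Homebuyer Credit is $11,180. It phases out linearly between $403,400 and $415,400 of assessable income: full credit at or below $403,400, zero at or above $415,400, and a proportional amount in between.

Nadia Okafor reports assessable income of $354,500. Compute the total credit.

Health Coverage Credit: 5% of the $24,000 excess over $330,500 is $1,200; credit = $4,325 − $1,200 = $3,125.
Property Tax Rebate: $354,500 meets or exceeds the $226,300 cutoff, so the credit is $0.
Working Family Credit: income exceeds $63,800 by $290,700 → 146 increments × $25 = $3,650 ≥ base, so the credit is $0.
First-Time Homebuyer Credit: $354,500 is at or below the $403,400 threshold, so the full $11,180 applies.
Total: $3,125 + $0 + $0 + $11,180 = $14,305.

$14,305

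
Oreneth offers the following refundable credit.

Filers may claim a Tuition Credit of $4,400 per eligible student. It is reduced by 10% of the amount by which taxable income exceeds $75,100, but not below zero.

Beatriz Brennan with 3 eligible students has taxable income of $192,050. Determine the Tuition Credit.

Tuition Credit: base = 3 × $4,400 = $13,200. 10% of the $116,950 excess over $75,100 is $11,695; credit = $13,200 − $11,695 = $1,505.

$1,505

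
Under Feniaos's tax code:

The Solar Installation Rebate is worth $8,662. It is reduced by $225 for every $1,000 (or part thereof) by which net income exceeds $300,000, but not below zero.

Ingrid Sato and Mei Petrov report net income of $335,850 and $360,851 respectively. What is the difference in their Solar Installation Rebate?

$562

Ingrid ($335,850): Solar Installation Rebate: income exceeds $300,000 by $35,850, which is 36 full-or-partial $1,000 increments; reduction = 36 × $225 = $8,100, leaving $562.
Mei ($360,851): Solar Installation Rebate: income exceeds $300,000 by $60,851 → 61 increments × $225 = $13,725 ≥ base, so the credit is $0.
Difference: |$562 − $0| = $562.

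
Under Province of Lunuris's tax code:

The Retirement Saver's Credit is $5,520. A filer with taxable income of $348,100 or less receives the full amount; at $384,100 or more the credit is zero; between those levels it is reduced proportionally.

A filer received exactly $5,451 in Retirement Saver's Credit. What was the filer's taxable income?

$348,550

$5,451 is 5,451/5,520 of the full $5,520, so 69/5,520 of the $36,000 range has been used: income = $348,100 + $36,000 × 69/5,520 = $348,550.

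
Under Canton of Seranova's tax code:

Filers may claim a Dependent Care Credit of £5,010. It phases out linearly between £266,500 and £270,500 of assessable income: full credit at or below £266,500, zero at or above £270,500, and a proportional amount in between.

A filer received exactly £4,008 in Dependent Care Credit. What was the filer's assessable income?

£4,008 is 4,008/5,010 of the full £5,010, so 1,002/5,010 of the £4,000 range has been used: income = £266,500 + £4,000 × 1,002/5,010 = £267,300.

£267,300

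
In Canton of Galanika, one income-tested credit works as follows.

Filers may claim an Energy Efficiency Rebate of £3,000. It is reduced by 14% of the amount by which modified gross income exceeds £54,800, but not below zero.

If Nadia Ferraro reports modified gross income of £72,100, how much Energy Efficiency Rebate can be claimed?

Energy Efficiency Rebate: 14% of the £17,300 excess over £54,800 is £2,422; credit = £3,000 − £2,422 = £578.

£578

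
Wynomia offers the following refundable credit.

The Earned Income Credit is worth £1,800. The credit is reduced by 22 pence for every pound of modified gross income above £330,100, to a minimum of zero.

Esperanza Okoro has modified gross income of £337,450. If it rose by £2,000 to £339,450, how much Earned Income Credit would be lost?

£183

At £337,450 — 22% of the £7,350 excess over £330,100 is £1,617; credit = £1,800 − £1,617 = £183.
At £339,450 — 22% of the £9,350 excess over £330,100 is £2,057 ≥ base, so the credit is £0.
Lost: £183 − £0 = £183.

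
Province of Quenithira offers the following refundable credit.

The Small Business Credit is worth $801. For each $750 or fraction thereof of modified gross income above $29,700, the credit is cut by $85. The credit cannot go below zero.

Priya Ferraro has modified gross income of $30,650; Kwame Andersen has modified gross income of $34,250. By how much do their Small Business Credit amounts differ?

$425

Priya ($30,650): Small Business Credit: income exceeds $29,700 by $950, which is 2 full-or-partial $750 increments; reduction = 2 × $85 = $170, leaving $631.
Kwame ($34,250): Small Business Credit: income exceeds $29,700 by $4,550, which is 7 full-or-partial $750 increments; reduction = 7 × $85 = $595, leaving $206.
Difference: |$631 − $206| = $425.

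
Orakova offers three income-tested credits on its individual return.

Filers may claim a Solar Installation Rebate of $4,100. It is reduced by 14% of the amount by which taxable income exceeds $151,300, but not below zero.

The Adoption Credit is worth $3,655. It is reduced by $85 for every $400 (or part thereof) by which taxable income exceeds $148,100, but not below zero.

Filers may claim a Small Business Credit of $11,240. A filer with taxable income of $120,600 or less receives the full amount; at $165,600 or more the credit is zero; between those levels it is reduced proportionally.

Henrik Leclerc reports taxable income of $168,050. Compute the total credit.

$1,755

Solar Installation Rebate: 14% of the $16,750 excess over $151,300 is $2,345; credit = $4,100 − $2,345 = $1,755.
Adoption Credit: income exceeds $148,100 by $19,950 → 50 increments × $85 = $4,250 ≥ base, so the credit is $0.
Small Business Credit: $168,050 is at or above $165,600, so the credit is $0.
Total: $1,755 + $0 + $0 = $1,755.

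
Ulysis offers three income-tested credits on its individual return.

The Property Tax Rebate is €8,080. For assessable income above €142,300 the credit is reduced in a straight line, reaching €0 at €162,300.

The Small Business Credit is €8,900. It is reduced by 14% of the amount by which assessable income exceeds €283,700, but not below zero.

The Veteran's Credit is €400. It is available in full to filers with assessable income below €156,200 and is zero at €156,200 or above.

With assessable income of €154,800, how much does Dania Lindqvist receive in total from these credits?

Property Tax Rebate: €154,800 is €12,500 into a €20,000 phase-out range, leaving 7,500/20,000 of the credit: €8,080 × 7,500/20,000 = €3,030.
Small Business Credit: €154,800 is at or below the €283,700 threshold, so the full €8,900 applies.
Veteran's Credit: €154,800 is below the €156,200 cutoff, so the full €400 applies.
Total: €3,030 + €8,900 + €400 = €12,330.

€12,330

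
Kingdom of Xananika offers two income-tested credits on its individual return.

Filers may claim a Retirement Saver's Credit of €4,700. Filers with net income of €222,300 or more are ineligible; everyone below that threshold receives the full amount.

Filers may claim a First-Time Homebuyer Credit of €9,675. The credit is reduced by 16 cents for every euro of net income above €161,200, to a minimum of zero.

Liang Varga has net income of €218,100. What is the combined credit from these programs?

Retirement Saver's Credit: €218,100 is below the €222,300 cutoff, so the full €4,700 applies.
First-Time Homebuyer Credit: 16% of the €56,900 excess over €161,200 is €9,104; credit = €9,675 − €9,104 = €571.
Total: €4,700 + €571 = €5,271.

€5,271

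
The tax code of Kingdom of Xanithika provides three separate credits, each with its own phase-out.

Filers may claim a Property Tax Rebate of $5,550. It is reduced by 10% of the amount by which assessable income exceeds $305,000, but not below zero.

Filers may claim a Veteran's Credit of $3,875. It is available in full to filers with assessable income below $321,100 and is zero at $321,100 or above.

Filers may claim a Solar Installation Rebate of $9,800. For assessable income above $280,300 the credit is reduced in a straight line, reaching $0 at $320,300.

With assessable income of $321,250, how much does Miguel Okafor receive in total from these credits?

Property Tax Rebate: 10% of the $16,250 excess over $305,000 is $1,625; credit = $5,550 − $1,625 = $3,925.
Veteran's Credit: $321,250 meets or exceeds the $321,100 cutoff, so the credit is $0.
Solar Installation Rebate: $321,250 is at or above $320,300, so the credit is $0.
Total: $3,925 + $0 + $0 = $3,925.

$3,925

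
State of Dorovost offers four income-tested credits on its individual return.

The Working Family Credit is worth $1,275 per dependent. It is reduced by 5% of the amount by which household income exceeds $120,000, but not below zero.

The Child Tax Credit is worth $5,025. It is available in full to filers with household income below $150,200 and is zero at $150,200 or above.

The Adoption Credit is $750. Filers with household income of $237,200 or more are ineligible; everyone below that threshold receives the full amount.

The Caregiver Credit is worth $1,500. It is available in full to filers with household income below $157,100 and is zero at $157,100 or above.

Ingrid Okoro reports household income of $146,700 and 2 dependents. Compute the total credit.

Working Family Credit: base = 2 × $1,275 = $2,550. 5% of the $26,700 excess over $120,000 is $1,335; credit = $2,550 − $1,335 = $1,215.
Child Tax Credit: $146,700 is below the $150,200 cutoff, so the full $5,025 applies.
Adoption Credit: $146,700 is below the $237,200 cutoff, so the full $750 applies.
Caregiver Credit: $146,700 is below the $157,100 cutoff, so the full $1,500 applies.
Total: $1,215 + $5,025 + $750 + $1,500 = $8,490.

$8,490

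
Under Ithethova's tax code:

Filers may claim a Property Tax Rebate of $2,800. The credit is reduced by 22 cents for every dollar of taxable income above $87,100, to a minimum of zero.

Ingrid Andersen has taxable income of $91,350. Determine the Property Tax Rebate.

$1,865

Property Tax Rebate: 22% of the $4,250 excess over $87,100 is $935; credit = $2,800 − $935 = $1,865.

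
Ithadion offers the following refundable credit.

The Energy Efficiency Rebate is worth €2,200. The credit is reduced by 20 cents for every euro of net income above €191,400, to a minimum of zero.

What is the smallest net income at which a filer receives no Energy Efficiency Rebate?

€202,400

The credit falls by 20% of each euro above €191,400, so it reaches zero when the excess is €2,200 / 20% = €11,000: income = €191,400 + €11,000 = €202,400.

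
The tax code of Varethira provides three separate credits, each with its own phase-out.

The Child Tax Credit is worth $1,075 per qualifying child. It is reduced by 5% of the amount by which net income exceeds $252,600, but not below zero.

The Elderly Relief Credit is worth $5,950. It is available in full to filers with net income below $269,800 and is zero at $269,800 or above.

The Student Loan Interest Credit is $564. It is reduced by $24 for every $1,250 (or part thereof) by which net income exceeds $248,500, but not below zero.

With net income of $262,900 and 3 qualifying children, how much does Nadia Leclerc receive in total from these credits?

Child Tax Credit: base = 3 × $1,075 = $3,225. 5% of the $10,300 excess over $252,600 is $515; credit = $3,225 − $515 = $2,710.
Elderly Relief Credit: $262,900 is below the $269,800 cutoff, so the full $5,950 applies.
Student Loan Interest Credit: income exceeds $248,500 by $14,400, which is 12 full-or-partial $1,250 increments; reduction = 12 × $24 = $288, leaving $276.
Total: $2,710 + $5,950 + $276 = $8,936.

$8,936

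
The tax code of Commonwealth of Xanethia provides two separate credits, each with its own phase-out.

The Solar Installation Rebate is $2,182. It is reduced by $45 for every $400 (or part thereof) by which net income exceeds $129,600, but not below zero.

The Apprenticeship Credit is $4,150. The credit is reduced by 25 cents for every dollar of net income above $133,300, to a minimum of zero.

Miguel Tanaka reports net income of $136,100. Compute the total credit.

Solar Installation Rebate: income exceeds $129,600 by $6,500, which is 17 full-or-partial $400 increments; reduction = 17 × $45 = $765, leaving $1,417.
Apprenticeship Credit: 25% of the $2,800 excess over $133,300 is $700; credit = $4,150 − $700 = $3,450.
Total: $1,417 + $3,450 = $4,867.

$4,867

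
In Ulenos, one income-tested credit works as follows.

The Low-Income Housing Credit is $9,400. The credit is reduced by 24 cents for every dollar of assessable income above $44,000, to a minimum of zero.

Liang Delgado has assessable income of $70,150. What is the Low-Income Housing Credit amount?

Low-Income Housing Credit: 24% of the $26,150 excess over $44,000 is $6,276; credit = $9,400 − $6,276 = $3,124.

$3,124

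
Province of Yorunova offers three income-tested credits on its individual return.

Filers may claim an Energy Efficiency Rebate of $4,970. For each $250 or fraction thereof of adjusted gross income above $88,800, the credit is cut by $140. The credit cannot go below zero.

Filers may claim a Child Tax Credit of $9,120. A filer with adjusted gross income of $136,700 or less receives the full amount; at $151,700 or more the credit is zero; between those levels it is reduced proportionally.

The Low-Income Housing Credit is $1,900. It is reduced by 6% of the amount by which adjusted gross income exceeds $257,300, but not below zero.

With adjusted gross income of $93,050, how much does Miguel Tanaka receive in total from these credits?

Energy Efficiency Rebate: income exceeds $88,800 by $4,250, which is 17 full-or-partial $250 increments; reduction = 17 × $140 = $2,380, leaving $2,590.
Child Tax Credit: $93,050 is at or below the $136,700 threshold, so the full $9,120 applies.
Low-Income Housing Credit: $93,050 is at or below the $257,300 threshold, so the full $1,900 applies.
Total: $2,590 + $9,120 + $1,900 = $13,610.

$13,610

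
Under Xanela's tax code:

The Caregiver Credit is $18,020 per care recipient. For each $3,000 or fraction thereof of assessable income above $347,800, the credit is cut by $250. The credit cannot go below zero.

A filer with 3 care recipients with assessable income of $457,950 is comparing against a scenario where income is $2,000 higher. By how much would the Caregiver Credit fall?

At $457,950 — base = 3 × $18,020 = $54,060. income exceeds $347,800 by $110,150, which is 37 full-or-partial $3,000 increments; reduction = 37 × $250 = $9,250, leaving $44,810.
At $459,950 — base = 3 × $18,020 = $54,060. income exceeds $347,800 by $112,150, which is 38 full-or-partial $3,000 increments; reduction = 38 × $250 = $9,500, leaving $44,560.
Lost: $44,810 − $44,560 = $250.

$250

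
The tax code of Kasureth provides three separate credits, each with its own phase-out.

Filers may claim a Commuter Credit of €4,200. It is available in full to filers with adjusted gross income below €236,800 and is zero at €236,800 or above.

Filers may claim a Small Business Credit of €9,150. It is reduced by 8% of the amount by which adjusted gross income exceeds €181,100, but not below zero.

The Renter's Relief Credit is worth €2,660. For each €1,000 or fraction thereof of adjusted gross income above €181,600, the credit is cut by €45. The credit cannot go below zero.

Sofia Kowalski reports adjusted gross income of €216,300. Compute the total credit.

€11,619

Commuter Credit: €216,300 is below the €236,800 cutoff, so the full €4,200 applies.
Small Business Credit: 8% of the €35,200 excess over €181,100 is €2,816; credit = €9,150 − €2,816 = €6,334.
Renter's Relief Credit: income exceeds €181,600 by €34,700, which is 35 full-or-partial €1,000 increments; reduction = 35 × €45 = €1,575, leaving €1,085.
Total: €4,200 + €6,334 + €1,085 = €11,619.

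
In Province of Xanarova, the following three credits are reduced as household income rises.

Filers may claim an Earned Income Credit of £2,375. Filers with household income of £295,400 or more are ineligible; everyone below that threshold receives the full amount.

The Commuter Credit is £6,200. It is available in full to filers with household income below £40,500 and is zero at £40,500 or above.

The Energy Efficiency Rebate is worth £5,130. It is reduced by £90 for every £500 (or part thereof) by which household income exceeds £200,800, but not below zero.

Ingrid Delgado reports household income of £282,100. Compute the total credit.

Earned Income Credit: £282,100 is below the £295,400 cutoff, so the full £2,375 applies.
Commuter Credit: £282,100 meets or exceeds the £40,500 cutoff, so the credit is £0.
Energy Efficiency Rebate: income exceeds £200,800 by £81,300 → 163 increments × £90 = £14,670 ≥ base, so the credit is £0.
Total: £2,375 + £0 + £0 = £2,375.

£2,375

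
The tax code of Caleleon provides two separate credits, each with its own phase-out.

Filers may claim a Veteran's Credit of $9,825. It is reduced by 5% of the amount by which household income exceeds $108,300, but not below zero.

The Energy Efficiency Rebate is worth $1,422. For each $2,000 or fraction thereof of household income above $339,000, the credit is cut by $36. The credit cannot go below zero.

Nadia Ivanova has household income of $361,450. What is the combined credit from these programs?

$990

Veteran's Credit: 5% of the $253,150 excess over $108,300 is $12,657.50 ≥ base, so the credit is $0.
Energy Efficiency Rebate: income exceeds $339,000 by $22,450, which is 12 full-or-partial $2,000 increments; reduction = 12 × $36 = $432, leaving $990.
Total: $0 + $990 = $990.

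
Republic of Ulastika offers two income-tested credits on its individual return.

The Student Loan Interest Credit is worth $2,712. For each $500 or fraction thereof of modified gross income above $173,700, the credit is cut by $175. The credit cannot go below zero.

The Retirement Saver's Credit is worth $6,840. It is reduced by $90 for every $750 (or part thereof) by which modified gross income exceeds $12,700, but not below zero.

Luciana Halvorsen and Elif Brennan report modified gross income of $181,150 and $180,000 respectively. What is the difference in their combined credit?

$350

Luciana ($181,150): Student Loan Interest Credit: income exceeds $173,700 by $7,450, which is 15 full-or-partial $500 increments; reduction = 15 × $175 = $2,625, leaving $87. Retirement Saver's Credit: income exceeds $12,700 by $168,450 → 225 increments × $90 = $20,250 ≥ base, so the credit is $0. total $87 + $0 = $87
Elif ($180,000): Student Loan Interest Credit: income exceeds $173,700 by $6,300, which is 13 full-or-partial $500 increments; reduction = 13 × $175 = $2,275, leaving $437. Retirement Saver's Credit: income exceeds $12,700 by $167,300 → 224 increments × $90 = $20,160 ≥ base, so the credit is $0. total $437 + $0 = $437
Difference: |$87 − $437| = $350.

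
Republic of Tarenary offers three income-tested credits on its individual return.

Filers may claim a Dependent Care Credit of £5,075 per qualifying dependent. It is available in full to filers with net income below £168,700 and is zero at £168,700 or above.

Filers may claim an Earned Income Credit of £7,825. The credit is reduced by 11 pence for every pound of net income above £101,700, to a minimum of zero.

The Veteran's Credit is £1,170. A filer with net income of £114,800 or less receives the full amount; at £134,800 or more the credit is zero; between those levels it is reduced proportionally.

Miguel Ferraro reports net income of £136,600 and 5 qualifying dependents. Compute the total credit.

Dependent Care Credit: base = 5 × £5,075 = £25,375. £136,600 is below the £168,700 cutoff, so the full £25,375 applies.
Earned Income Credit: 11% of the £34,900 excess over £101,700 is £3,839; credit = £7,825 − £3,839 = £3,986.
Veteran's Credit: £136,600 is at or above £134,800, so the credit is £0.
Total: £25,375 + £3,986 + £0 = £29,361.

£29,361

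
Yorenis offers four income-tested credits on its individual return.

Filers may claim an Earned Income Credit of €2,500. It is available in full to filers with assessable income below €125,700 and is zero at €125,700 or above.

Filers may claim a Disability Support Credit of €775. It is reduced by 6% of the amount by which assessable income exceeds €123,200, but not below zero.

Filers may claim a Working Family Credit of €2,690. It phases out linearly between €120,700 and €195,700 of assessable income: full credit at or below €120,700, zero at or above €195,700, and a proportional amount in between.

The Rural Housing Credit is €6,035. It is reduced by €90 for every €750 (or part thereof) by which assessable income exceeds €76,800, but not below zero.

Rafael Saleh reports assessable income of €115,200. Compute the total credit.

€7,320

Earned Income Credit: €115,200 is below the €125,700 cutoff, so the full €2,500 applies.
Disability Support Credit: €115,200 is at or below the €123,200 threshold, so the full €775 applies.
Working Family Credit: €115,200 is at or below the €120,700 threshold, so the full €2,690 applies.
Rural Housing Credit: income exceeds €76,800 by €38,400, which is 52 full-or-partial €750 increments; reduction = 52 × €90 = €4,680, leaving €1,355.
Total: €2,500 + €775 + €2,690 + €1,355 = €7,320.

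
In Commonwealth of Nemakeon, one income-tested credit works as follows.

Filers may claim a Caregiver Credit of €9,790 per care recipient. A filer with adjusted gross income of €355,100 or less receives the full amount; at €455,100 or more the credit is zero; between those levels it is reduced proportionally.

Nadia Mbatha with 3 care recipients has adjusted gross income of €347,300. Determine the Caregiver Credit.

Caregiver Credit: base = 3 × €9,790 = €29,370. €347,300 is at or below the €355,100 threshold, so the full €29,370 applies.

€29,370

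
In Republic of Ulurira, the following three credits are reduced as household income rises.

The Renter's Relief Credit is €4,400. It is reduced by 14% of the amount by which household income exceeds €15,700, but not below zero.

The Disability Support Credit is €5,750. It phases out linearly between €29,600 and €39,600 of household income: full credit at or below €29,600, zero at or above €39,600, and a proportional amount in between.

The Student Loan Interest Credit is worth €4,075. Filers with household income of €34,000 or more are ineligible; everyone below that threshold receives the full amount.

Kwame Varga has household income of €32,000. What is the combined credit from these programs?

€10,563

Renter's Relief Credit: 14% of the €16,300 excess over €15,700 is €2,282; credit = €4,400 − €2,282 = €2,118.
Disability Support Credit: €32,000 is €2,400 into a €10,000 phase-out range, leaving 7,600/10,000 of the credit: €5,750 × 7,600/10,000 = €4,370.
Student Loan Interest Credit: €32,000 is below the €34,000 cutoff, so the full €4,075 applies.
Total: €2,118 + €4,370 + €4,075 = €10,563.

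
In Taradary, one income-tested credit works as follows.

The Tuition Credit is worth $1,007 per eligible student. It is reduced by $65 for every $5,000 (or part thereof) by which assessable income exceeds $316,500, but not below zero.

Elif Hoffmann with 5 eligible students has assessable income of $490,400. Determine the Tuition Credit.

$2,760

Tuition Credit: base = 5 × $1,007 = $5,035. income exceeds $316,500 by $173,900, which is 35 full-or-partial $5,000 increments; reduction = 35 × $65 = $2,275, leaving $2,760.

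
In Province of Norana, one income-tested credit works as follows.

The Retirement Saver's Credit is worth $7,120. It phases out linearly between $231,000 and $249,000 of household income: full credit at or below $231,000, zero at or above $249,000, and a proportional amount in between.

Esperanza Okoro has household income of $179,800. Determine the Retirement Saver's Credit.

$7,120

Retirement Saver's Credit: $179,800 is at or below the $231,000 threshold, so the full $7,120 applies.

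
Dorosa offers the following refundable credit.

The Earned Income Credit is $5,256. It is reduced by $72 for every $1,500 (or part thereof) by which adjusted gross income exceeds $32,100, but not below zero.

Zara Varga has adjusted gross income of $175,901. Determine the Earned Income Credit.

$0

Earned Income Credit: income exceeds $32,100 by $143,801 → 96 increments × $72 = $6,912 ≥ base, so the credit is $0.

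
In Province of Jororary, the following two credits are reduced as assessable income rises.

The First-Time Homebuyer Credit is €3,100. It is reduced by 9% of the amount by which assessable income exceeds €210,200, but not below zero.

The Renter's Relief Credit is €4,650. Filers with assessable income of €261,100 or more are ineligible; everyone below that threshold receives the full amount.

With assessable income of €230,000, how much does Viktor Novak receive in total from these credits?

€5,968

First-Time Homebuyer Credit: 9% of the €19,800 excess over €210,200 is €1,782; credit = €3,100 − €1,782 = €1,318.
Renter's Relief Credit: €230,000 is below the €261,100 cutoff, so the full €4,650 applies.
Total: €1,318 + €4,650 = €5,968.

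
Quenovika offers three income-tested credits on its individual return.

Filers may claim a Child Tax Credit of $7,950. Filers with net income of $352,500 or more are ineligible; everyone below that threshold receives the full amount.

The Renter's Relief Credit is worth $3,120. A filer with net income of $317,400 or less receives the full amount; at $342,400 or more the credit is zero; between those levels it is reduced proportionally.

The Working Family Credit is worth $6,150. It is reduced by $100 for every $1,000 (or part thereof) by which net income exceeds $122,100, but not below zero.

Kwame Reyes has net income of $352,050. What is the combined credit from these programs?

$7,950

Child Tax Credit: $352,050 is below the $352,500 cutoff, so the full $7,950 applies.
Renter's Relief Credit: $352,050 is at or above $342,400, so the credit is $0.
Working Family Credit: income exceeds $122,100 by $229,950 → 230 increments × $100 = $23,000 ≥ base, so the credit is $0.
Total: $7,950 + $0 + $0 = $7,950.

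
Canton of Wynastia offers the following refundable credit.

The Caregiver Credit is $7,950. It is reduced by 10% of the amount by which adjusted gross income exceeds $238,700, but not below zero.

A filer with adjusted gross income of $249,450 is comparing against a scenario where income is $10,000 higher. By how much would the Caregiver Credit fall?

At $249,450 — 10% of the $10,750 excess over $238,700 is $1,075; credit = $7,950 − $1,075 = $6,875.
At $259,450 — 10% of the $20,750 excess over $238,700 is $2,075; credit = $7,950 − $2,075 = $5,875.
Lost: $6,875 − $5,875 = $1,000.

$1,000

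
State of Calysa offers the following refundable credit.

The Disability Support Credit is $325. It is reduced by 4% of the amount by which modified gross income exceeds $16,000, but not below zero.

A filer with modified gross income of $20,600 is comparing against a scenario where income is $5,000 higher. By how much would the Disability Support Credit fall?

At $20,600 — 4% of the $4,600 excess over $16,000 is $184; credit = $325 − $184 = $141.
At $25,600 — 4% of the $9,600 excess over $16,000 is $384 ≥ base, so the credit is $0.
Lost: $141 − $0 = $141.

$141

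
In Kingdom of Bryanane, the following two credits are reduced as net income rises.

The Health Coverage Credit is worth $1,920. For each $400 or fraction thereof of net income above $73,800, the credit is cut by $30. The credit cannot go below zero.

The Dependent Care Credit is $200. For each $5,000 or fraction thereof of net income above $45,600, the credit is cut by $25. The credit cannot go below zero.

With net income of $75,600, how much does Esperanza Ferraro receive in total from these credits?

Health Coverage Credit: income exceeds $73,800 by $1,800, which is 5 full-or-partial $400 increments; reduction = 5 × $30 = $150, leaving $1,770.
Dependent Care Credit: income exceeds $45,600 by $30,000, which is 6 full-or-partial $5,000 increments; reduction = 6 × $25 = $150, leaving $50.
Total: $1,770 + $50 = $1,820.

$1,820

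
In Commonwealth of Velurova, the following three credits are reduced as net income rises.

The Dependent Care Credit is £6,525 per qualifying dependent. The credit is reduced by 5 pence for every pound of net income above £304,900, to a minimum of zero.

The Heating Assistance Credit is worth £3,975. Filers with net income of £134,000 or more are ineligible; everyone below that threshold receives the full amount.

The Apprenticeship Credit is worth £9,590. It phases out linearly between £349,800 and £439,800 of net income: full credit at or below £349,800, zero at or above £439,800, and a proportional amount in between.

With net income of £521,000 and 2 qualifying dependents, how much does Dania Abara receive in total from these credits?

Dependent Care Credit: base = 2 × £6,525 = £13,050. 5% of the £216,100 excess over £304,900 is £10,805; credit = £13,050 − £10,805 = £2,245.
Heating Assistance Credit: £521,000 meets or exceeds the £134,000 cutoff, so the credit is £0.
Apprenticeship Credit: £521,000 is at or above £439,800, so the credit is £0.
Total: £2,245 + £0 + £0 = £2,245.

£2,245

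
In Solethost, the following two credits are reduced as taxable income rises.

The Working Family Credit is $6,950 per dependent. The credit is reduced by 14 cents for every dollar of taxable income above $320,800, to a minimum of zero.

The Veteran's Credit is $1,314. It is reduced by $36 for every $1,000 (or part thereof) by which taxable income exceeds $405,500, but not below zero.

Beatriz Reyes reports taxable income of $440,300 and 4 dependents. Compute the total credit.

$11,124

Working Family Credit: base = 4 × $6,950 = $27,800. 14% of the $119,500 excess over $320,800 is $16,730; credit = $27,800 − $16,730 = $11,070.
Veteran's Credit: income exceeds $405,500 by $34,800, which is 35 full-or-partial $1,000 increments; reduction = 35 × $36 = $1,260, leaving $54.
Total: $11,070 + $54 = $11,124.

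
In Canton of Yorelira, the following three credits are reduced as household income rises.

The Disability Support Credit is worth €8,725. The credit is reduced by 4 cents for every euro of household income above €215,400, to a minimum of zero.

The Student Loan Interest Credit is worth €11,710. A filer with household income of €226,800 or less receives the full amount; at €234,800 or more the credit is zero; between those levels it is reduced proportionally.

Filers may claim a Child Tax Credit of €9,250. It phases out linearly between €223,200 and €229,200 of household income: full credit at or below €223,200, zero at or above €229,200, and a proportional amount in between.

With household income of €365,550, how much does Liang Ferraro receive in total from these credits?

€2,719

Disability Support Credit: 4% of the €150,150 excess over €215,400 is €6,006; credit = €8,725 − €6,006 = €2,719.
Student Loan Interest Credit: €365,550 is at or above €234,800, so the credit is €0.
Child Tax Credit: €365,550 is at or above €229,200, so the credit is €0.
Total: €2,719 + €0 + €0 = €2,719.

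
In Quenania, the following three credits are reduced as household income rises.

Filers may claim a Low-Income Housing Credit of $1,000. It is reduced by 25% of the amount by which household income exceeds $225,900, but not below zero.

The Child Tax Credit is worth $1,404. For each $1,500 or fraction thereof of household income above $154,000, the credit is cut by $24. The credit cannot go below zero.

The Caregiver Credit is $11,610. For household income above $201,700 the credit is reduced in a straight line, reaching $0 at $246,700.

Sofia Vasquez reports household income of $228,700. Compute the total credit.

Low-Income Housing Credit: 25% of the $2,800 excess over $225,900 is $700; credit = $1,000 − $700 = $300.
Child Tax Credit: income exceeds $154,000 by $74,700, which is 50 full-or-partial $1,500 increments; reduction = 50 × $24 = $1,200, leaving $204.
Caregiver Credit: $228,700 is $27,000 into a $45,000 phase-out range, leaving 18,000/45,000 of the credit: $11,610 × 18,000/45,000 = $4,644.
Total: $300 + $204 + $4,644 = $5,148.

$5,148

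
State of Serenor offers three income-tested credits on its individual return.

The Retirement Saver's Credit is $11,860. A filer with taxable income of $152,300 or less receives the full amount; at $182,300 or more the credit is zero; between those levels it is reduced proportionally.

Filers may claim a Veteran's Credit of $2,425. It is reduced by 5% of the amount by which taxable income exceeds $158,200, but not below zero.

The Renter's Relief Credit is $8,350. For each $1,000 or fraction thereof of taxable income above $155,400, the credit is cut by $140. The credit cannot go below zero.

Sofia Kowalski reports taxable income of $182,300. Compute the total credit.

$5,790

Retirement Saver's Credit: $182,300 is at or above $182,300, so the credit is $0.
Veteran's Credit: 5% of the $24,100 excess over $158,200 is $1,205; credit = $2,425 − $1,205 = $1,220.
Renter's Relief Credit: income exceeds $155,400 by $26,900, which is 27 full-or-partial $1,000 increments; reduction = 27 × $140 = $3,780, leaving $4,570.
Total: $0 + $1,220 + $4,570 = $5,790.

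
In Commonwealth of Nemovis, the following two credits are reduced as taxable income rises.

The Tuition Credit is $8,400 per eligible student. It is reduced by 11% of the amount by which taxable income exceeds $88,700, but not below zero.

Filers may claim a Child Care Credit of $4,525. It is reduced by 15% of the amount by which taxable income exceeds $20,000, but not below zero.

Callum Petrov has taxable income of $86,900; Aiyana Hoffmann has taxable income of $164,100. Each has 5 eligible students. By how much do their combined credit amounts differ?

Callum ($86,900): Tuition Credit: base = 5 × $8,400 = $42,000. $86,900 is at or below the $88,700 threshold, so the full $42,000 applies. Child Care Credit: 15% of the $66,900 excess over $20,000 is $10,035 ≥ base, so the credit is $0. total $42,000 + $0 = $42,000
Aiyana ($164,100): Tuition Credit: base = 5 × $8,400 = $42,000. 11% of the $75,400 excess over $88,700 is $8,294; credit = $42,000 − $8,294 = $33,706. Child Care Credit: 15% of the $144,100 excess over $20,000 is $21,615 ≥ base, so the credit is $0. total $33,706 + $0 = $33,706
Difference: |$42,000 − $33,706| = $8,294.

$8,294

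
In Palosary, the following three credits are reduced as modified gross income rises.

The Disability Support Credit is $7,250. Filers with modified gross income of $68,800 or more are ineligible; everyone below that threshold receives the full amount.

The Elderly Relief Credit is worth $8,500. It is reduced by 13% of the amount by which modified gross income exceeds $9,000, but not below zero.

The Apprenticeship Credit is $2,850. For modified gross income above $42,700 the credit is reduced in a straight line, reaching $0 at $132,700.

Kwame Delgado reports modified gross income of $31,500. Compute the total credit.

$15,675

Disability Support Credit: $31,500 is below the $68,800 cutoff, so the full $7,250 applies.
Elderly Relief Credit: 13% of the $22,500 excess over $9,000 is $2,925; credit = $8,500 − $2,925 = $5,575.
Apprenticeship Credit: $31,500 is at or below the $42,700 threshold, so the full $2,850 applies.
Total: $7,250 + $5,575 + $2,850 = $15,675.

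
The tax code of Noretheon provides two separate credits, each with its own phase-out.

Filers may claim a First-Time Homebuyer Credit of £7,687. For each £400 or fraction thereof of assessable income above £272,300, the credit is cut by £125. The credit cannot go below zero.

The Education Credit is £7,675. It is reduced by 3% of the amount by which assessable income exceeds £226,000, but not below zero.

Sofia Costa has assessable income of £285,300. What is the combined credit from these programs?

£9,458

First-Time Homebuyer Credit: income exceeds £272,300 by £13,000, which is 33 full-or-partial £400 increments; reduction = 33 × £125 = £4,125, leaving £3,562.
Education Credit: 3% of the £59,300 excess over £226,000 is £1,779; credit = £7,675 − £1,779 = £5,896.
Total: £3,562 + £5,896 = £9,458.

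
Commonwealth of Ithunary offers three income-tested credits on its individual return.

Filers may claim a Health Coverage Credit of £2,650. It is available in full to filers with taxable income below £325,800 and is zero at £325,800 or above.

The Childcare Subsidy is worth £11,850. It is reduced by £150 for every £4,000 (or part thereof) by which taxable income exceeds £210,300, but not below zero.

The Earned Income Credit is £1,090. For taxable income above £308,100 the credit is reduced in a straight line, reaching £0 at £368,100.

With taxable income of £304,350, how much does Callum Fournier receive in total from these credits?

£11,990

Health Coverage Credit: £304,350 is below the £325,800 cutoff, so the full £2,650 applies.
Childcare Subsidy: income exceeds £210,300 by £94,050, which is 24 full-or-partial £4,000 increments; reduction = 24 × £150 = £3,600, leaving £8,250.
Earned Income Credit: £304,350 is at or below the £308,100 threshold, so the full £1,090 applies.
Total: £2,650 + £8,250 + £1,090 = £11,990.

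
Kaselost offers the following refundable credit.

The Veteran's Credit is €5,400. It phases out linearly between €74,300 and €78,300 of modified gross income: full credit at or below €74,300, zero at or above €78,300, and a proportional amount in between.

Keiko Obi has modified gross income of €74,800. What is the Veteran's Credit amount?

Veteran's Credit: €74,800 is €500 into a €4,000 phase-out range, leaving 3,500/4,000 of the credit: €5,400 × 3,500/4,000 = €4,725.

€4,725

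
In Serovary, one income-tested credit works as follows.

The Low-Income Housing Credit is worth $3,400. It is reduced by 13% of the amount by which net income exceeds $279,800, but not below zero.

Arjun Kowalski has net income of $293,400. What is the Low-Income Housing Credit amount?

Low-Income Housing Credit: 13% of the $13,600 excess over $279,800 is $1,768; credit = $3,400 − $1,768 = $1,632.

$1,632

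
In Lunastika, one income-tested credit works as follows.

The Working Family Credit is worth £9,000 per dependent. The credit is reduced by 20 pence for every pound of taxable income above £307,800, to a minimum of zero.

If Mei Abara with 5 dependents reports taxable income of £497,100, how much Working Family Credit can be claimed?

£7,140

Working Family Credit: base = 5 × £9,000 = £45,000. 20% of the £189,300 excess over £307,800 is £37,860; credit = £45,000 − £37,860 = £7,140.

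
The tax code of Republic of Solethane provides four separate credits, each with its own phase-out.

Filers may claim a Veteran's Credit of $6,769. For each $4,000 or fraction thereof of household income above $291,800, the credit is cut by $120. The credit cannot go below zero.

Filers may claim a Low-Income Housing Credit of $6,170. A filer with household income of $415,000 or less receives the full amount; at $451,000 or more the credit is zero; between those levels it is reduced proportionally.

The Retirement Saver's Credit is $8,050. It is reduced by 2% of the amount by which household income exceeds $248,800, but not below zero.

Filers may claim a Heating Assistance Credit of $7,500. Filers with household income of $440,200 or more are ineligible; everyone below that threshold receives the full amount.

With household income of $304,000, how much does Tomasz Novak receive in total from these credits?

Veteran's Credit: income exceeds $291,800 by $12,200, which is 4 full-or-partial $4,000 increments; reduction = 4 × $120 = $480, leaving $6,289.
Low-Income Housing Credit: $304,000 is at or below the $415,000 threshold, so the full $6,170 applies.
Retirement Saver's Credit: 2% of the $55,200 excess over $248,800 is $1,104; credit = $8,050 − $1,104 = $6,946.
Heating Assistance Credit: $304,000 is below the $440,200 cutoff, so the full $7,500 applies.
Total: $6,289 + $6,170 + $6,946 + $7,500 = $26,905.

$26,905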